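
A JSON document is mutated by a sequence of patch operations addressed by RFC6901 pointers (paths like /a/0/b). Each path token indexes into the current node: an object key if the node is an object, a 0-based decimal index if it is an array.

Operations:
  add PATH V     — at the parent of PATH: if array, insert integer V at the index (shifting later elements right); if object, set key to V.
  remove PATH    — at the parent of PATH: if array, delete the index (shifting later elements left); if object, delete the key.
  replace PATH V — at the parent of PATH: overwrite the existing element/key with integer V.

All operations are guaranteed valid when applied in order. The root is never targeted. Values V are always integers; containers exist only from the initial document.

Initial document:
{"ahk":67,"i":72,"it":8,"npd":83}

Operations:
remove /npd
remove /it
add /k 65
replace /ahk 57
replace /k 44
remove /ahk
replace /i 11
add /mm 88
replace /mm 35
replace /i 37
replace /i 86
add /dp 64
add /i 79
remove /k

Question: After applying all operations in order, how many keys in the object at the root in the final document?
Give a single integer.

After op 1 (remove /npd): {"ahk":67,"i":72,"it":8}
After op 2 (remove /it): {"ahk":67,"i":72}
After op 3 (add /k 65): {"ahk":67,"i":72,"k":65}
After op 4 (replace /ahk 57): {"ahk":57,"i":72,"k":65}
After op 5 (replace /k 44): {"ahk":57,"i":72,"k":44}
After op 6 (remove /ahk): {"i":72,"k":44}
After op 7 (replace /i 11): {"i":11,"k":44}
After op 8 (add /mm 88): {"i":11,"k":44,"mm":88}
After op 9 (replace /mm 35): {"i":11,"k":44,"mm":35}
After op 10 (replace /i 37): {"i":37,"k":44,"mm":35}
After op 11 (replace /i 86): {"i":86,"k":44,"mm":35}
After op 12 (add /dp 64): {"dp":64,"i":86,"k":44,"mm":35}
After op 13 (add /i 79): {"dp":64,"i":79,"k":44,"mm":35}
After op 14 (remove /k): {"dp":64,"i":79,"mm":35}
Size at the root: 3

Answer: 3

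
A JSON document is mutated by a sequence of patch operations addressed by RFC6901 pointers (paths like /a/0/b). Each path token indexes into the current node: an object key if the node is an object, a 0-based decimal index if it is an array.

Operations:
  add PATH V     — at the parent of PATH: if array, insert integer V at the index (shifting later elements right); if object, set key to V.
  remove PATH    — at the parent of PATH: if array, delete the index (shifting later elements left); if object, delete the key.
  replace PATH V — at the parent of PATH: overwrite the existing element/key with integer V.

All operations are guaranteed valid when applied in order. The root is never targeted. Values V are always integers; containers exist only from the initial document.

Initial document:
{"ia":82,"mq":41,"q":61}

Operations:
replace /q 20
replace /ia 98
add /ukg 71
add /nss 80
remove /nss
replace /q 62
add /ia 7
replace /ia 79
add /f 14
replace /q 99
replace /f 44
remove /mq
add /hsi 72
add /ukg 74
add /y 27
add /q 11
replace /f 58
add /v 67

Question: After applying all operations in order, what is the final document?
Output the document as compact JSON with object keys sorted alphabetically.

Answer: {"f":58,"hsi":72,"ia":79,"q":11,"ukg":74,"v":67,"y":27}

Derivation:
After op 1 (replace /q 20): {"ia":82,"mq":41,"q":20}
After op 2 (replace /ia 98): {"ia":98,"mq":41,"q":20}
After op 3 (add /ukg 71): {"ia":98,"mq":41,"q":20,"ukg":71}
After op 4 (add /nss 80): {"ia":98,"mq":41,"nss":80,"q":20,"ukg":71}
After op 5 (remove /nss): {"ia":98,"mq":41,"q":20,"ukg":71}
After op 6 (replace /q 62): {"ia":98,"mq":41,"q":62,"ukg":71}
After op 7 (add /ia 7): {"ia":7,"mq":41,"q":62,"ukg":71}
After op 8 (replace /ia 79): {"ia":79,"mq":41,"q":62,"ukg":71}
After op 9 (add /f 14): {"f":14,"ia":79,"mq":41,"q":62,"ukg":71}
After op 10 (replace /q 99): {"f":14,"ia":79,"mq":41,"q":99,"ukg":71}
After op 11 (replace /f 44): {"f":44,"ia":79,"mq":41,"q":99,"ukg":71}
After op 12 (remove /mq): {"f":44,"ia":79,"q":99,"ukg":71}
After op 13 (add /hsi 72): {"f":44,"hsi":72,"ia":79,"q":99,"ukg":71}
After op 14 (add /ukg 74): {"f":44,"hsi":72,"ia":79,"q":99,"ukg":74}
After op 15 (add /y 27): {"f":44,"hsi":72,"ia":79,"q":99,"ukg":74,"y":27}
After op 16 (add /q 11): {"f":44,"hsi":72,"ia":79,"q":11,"ukg":74,"y":27}
After op 17 (replace /f 58): {"f":58,"hsi":72,"ia":79,"q":11,"ukg":74,"y":27}
After op 18 (add /v 67): {"f":58,"hsi":72,"ia":79,"q":11,"ukg":74,"v":67,"y":27}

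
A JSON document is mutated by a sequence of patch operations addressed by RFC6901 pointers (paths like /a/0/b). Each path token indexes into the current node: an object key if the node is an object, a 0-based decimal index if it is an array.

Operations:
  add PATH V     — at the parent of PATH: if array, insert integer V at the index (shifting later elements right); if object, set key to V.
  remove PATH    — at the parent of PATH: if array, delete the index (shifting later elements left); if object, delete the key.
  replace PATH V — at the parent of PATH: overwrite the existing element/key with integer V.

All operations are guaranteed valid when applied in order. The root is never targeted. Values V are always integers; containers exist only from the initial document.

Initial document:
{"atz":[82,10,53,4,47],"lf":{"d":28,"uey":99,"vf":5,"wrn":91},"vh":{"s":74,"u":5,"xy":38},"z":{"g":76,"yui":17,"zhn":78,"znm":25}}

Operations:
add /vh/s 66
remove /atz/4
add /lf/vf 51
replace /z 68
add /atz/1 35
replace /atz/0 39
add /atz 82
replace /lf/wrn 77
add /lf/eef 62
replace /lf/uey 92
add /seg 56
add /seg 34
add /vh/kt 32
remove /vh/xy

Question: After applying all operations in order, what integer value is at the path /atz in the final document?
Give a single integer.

After op 1 (add /vh/s 66): {"atz":[82,10,53,4,47],"lf":{"d":28,"uey":99,"vf":5,"wrn":91},"vh":{"s":66,"u":5,"xy":38},"z":{"g":76,"yui":17,"zhn":78,"znm":25}}
After op 2 (remove /atz/4): {"atz":[82,10,53,4],"lf":{"d":28,"uey":99,"vf":5,"wrn":91},"vh":{"s":66,"u":5,"xy":38},"z":{"g":76,"yui":17,"zhn":78,"znm":25}}
After op 3 (add /lf/vf 51): {"atz":[82,10,53,4],"lf":{"d":28,"uey":99,"vf":51,"wrn":91},"vh":{"s":66,"u":5,"xy":38},"z":{"g":76,"yui":17,"zhn":78,"znm":25}}
After op 4 (replace /z 68): {"atz":[82,10,53,4],"lf":{"d":28,"uey":99,"vf":51,"wrn":91},"vh":{"s":66,"u":5,"xy":38},"z":68}
After op 5 (add /atz/1 35): {"atz":[82,35,10,53,4],"lf":{"d":28,"uey":99,"vf":51,"wrn":91},"vh":{"s":66,"u":5,"xy":38},"z":68}
After op 6 (replace /atz/0 39): {"atz":[39,35,10,53,4],"lf":{"d":28,"uey":99,"vf":51,"wrn":91},"vh":{"s":66,"u":5,"xy":38},"z":68}
After op 7 (add /atz 82): {"atz":82,"lf":{"d":28,"uey":99,"vf":51,"wrn":91},"vh":{"s":66,"u":5,"xy":38},"z":68}
After op 8 (replace /lf/wrn 77): {"atz":82,"lf":{"d":28,"uey":99,"vf":51,"wrn":77},"vh":{"s":66,"u":5,"xy":38},"z":68}
After op 9 (add /lf/eef 62): {"atz":82,"lf":{"d":28,"eef":62,"uey":99,"vf":51,"wrn":77},"vh":{"s":66,"u":5,"xy":38},"z":68}
After op 10 (replace /lf/uey 92): {"atz":82,"lf":{"d":28,"eef":62,"uey":92,"vf":51,"wrn":77},"vh":{"s":66,"u":5,"xy":38},"z":68}
After op 11 (add /seg 56): {"atz":82,"lf":{"d":28,"eef":62,"uey":92,"vf":51,"wrn":77},"seg":56,"vh":{"s":66,"u":5,"xy":38},"z":68}
After op 12 (add /seg 34): {"atz":82,"lf":{"d":28,"eef":62,"uey":92,"vf":51,"wrn":77},"seg":34,"vh":{"s":66,"u":5,"xy":38},"z":68}
After op 13 (add /vh/kt 32): {"atz":82,"lf":{"d":28,"eef":62,"uey":92,"vf":51,"wrn":77},"seg":34,"vh":{"kt":32,"s":66,"u":5,"xy":38},"z":68}
After op 14 (remove /vh/xy): {"atz":82,"lf":{"d":28,"eef":62,"uey":92,"vf":51,"wrn":77},"seg":34,"vh":{"kt":32,"s":66,"u":5},"z":68}
Value at /atz: 82

Answer: 82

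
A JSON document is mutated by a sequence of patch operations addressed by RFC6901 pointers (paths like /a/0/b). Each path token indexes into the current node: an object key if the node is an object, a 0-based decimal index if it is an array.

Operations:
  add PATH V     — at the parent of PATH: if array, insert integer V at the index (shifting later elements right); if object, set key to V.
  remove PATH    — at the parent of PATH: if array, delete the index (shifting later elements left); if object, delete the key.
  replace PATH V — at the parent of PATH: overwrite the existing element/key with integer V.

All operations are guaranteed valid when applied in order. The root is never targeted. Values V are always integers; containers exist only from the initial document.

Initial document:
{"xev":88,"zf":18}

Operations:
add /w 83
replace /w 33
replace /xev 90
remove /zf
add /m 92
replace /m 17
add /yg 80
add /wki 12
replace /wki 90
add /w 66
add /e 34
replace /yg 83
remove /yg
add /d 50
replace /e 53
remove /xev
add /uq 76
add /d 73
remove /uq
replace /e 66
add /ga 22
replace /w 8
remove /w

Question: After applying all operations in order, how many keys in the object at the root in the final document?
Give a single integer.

Answer: 5

Derivation:
After op 1 (add /w 83): {"w":83,"xev":88,"zf":18}
After op 2 (replace /w 33): {"w":33,"xev":88,"zf":18}
After op 3 (replace /xev 90): {"w":33,"xev":90,"zf":18}
After op 4 (remove /zf): {"w":33,"xev":90}
After op 5 (add /m 92): {"m":92,"w":33,"xev":90}
After op 6 (replace /m 17): {"m":17,"w":33,"xev":90}
After op 7 (add /yg 80): {"m":17,"w":33,"xev":90,"yg":80}
After op 8 (add /wki 12): {"m":17,"w":33,"wki":12,"xev":90,"yg":80}
After op 9 (replace /wki 90): {"m":17,"w":33,"wki":90,"xev":90,"yg":80}
After op 10 (add /w 66): {"m":17,"w":66,"wki":90,"xev":90,"yg":80}
After op 11 (add /e 34): {"e":34,"m":17,"w":66,"wki":90,"xev":90,"yg":80}
After op 12 (replace /yg 83): {"e":34,"m":17,"w":66,"wki":90,"xev":90,"yg":83}
After op 13 (remove /yg): {"e":34,"m":17,"w":66,"wki":90,"xev":90}
After op 14 (add /d 50): {"d":50,"e":34,"m":17,"w":66,"wki":90,"xev":90}
After op 15 (replace /e 53): {"d":50,"e":53,"m":17,"w":66,"wki":90,"xev":90}
After op 16 (remove /xev): {"d":50,"e":53,"m":17,"w":66,"wki":90}
After op 17 (add /uq 76): {"d":50,"e":53,"m":17,"uq":76,"w":66,"wki":90}
After op 18 (add /d 73): {"d":73,"e":53,"m":17,"uq":76,"w":66,"wki":90}
After op 19 (remove /uq): {"d":73,"e":53,"m":17,"w":66,"wki":90}
After op 20 (replace /e 66): {"d":73,"e":66,"m":17,"w":66,"wki":90}
After op 21 (add /ga 22): {"d":73,"e":66,"ga":22,"m":17,"w":66,"wki":90}
After op 22 (replace /w 8): {"d":73,"e":66,"ga":22,"m":17,"w":8,"wki":90}
After op 23 (remove /w): {"d":73,"e":66,"ga":22,"m":17,"wki":90}
Size at the root: 5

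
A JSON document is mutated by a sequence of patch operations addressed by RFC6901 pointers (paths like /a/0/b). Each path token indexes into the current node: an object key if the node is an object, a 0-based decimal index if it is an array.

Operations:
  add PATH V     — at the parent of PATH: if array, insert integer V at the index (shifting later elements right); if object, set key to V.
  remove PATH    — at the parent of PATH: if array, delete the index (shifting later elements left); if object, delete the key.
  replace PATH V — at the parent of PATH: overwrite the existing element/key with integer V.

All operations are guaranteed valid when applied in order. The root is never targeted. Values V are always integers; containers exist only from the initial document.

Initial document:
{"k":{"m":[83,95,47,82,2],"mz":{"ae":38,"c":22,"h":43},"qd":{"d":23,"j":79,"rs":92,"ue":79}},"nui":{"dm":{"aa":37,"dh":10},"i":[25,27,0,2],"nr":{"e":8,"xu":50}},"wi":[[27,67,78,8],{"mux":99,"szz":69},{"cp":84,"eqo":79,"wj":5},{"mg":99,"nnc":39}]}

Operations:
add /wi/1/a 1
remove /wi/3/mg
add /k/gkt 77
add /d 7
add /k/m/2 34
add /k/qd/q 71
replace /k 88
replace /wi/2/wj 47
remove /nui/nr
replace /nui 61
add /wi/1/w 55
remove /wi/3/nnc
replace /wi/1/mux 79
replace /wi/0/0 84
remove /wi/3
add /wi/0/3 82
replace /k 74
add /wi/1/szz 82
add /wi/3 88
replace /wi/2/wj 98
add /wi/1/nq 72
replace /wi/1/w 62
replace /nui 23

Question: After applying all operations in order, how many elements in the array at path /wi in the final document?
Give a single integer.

After op 1 (add /wi/1/a 1): {"k":{"m":[83,95,47,82,2],"mz":{"ae":38,"c":22,"h":43},"qd":{"d":23,"j":79,"rs":92,"ue":79}},"nui":{"dm":{"aa":37,"dh":10},"i":[25,27,0,2],"nr":{"e":8,"xu":50}},"wi":[[27,67,78,8],{"a":1,"mux":99,"szz":69},{"cp":84,"eqo":79,"wj":5},{"mg":99,"nnc":39}]}
After op 2 (remove /wi/3/mg): {"k":{"m":[83,95,47,82,2],"mz":{"ae":38,"c":22,"h":43},"qd":{"d":23,"j":79,"rs":92,"ue":79}},"nui":{"dm":{"aa":37,"dh":10},"i":[25,27,0,2],"nr":{"e":8,"xu":50}},"wi":[[27,67,78,8],{"a":1,"mux":99,"szz":69},{"cp":84,"eqo":79,"wj":5},{"nnc":39}]}
After op 3 (add /k/gkt 77): {"k":{"gkt":77,"m":[83,95,47,82,2],"mz":{"ae":38,"c":22,"h":43},"qd":{"d":23,"j":79,"rs":92,"ue":79}},"nui":{"dm":{"aa":37,"dh":10},"i":[25,27,0,2],"nr":{"e":8,"xu":50}},"wi":[[27,67,78,8],{"a":1,"mux":99,"szz":69},{"cp":84,"eqo":79,"wj":5},{"nnc":39}]}
After op 4 (add /d 7): {"d":7,"k":{"gkt":77,"m":[83,95,47,82,2],"mz":{"ae":38,"c":22,"h":43},"qd":{"d":23,"j":79,"rs":92,"ue":79}},"nui":{"dm":{"aa":37,"dh":10},"i":[25,27,0,2],"nr":{"e":8,"xu":50}},"wi":[[27,67,78,8],{"a":1,"mux":99,"szz":69},{"cp":84,"eqo":79,"wj":5},{"nnc":39}]}
After op 5 (add /k/m/2 34): {"d":7,"k":{"gkt":77,"m":[83,95,34,47,82,2],"mz":{"ae":38,"c":22,"h":43},"qd":{"d":23,"j":79,"rs":92,"ue":79}},"nui":{"dm":{"aa":37,"dh":10},"i":[25,27,0,2],"nr":{"e":8,"xu":50}},"wi":[[27,67,78,8],{"a":1,"mux":99,"szz":69},{"cp":84,"eqo":79,"wj":5},{"nnc":39}]}
After op 6 (add /k/qd/q 71): {"d":7,"k":{"gkt":77,"m":[83,95,34,47,82,2],"mz":{"ae":38,"c":22,"h":43},"qd":{"d":23,"j":79,"q":71,"rs":92,"ue":79}},"nui":{"dm":{"aa":37,"dh":10},"i":[25,27,0,2],"nr":{"e":8,"xu":50}},"wi":[[27,67,78,8],{"a":1,"mux":99,"szz":69},{"cp":84,"eqo":79,"wj":5},{"nnc":39}]}
After op 7 (replace /k 88): {"d":7,"k":88,"nui":{"dm":{"aa":37,"dh":10},"i":[25,27,0,2],"nr":{"e":8,"xu":50}},"wi":[[27,67,78,8],{"a":1,"mux":99,"szz":69},{"cp":84,"eqo":79,"wj":5},{"nnc":39}]}
After op 8 (replace /wi/2/wj 47): {"d":7,"k":88,"nui":{"dm":{"aa":37,"dh":10},"i":[25,27,0,2],"nr":{"e":8,"xu":50}},"wi":[[27,67,78,8],{"a":1,"mux":99,"szz":69},{"cp":84,"eqo":79,"wj":47},{"nnc":39}]}
After op 9 (remove /nui/nr): {"d":7,"k":88,"nui":{"dm":{"aa":37,"dh":10},"i":[25,27,0,2]},"wi":[[27,67,78,8],{"a":1,"mux":99,"szz":69},{"cp":84,"eqo":79,"wj":47},{"nnc":39}]}
After op 10 (replace /nui 61): {"d":7,"k":88,"nui":61,"wi":[[27,67,78,8],{"a":1,"mux":99,"szz":69},{"cp":84,"eqo":79,"wj":47},{"nnc":39}]}
After op 11 (add /wi/1/w 55): {"d":7,"k":88,"nui":61,"wi":[[27,67,78,8],{"a":1,"mux":99,"szz":69,"w":55},{"cp":84,"eqo":79,"wj":47},{"nnc":39}]}
After op 12 (remove /wi/3/nnc): {"d":7,"k":88,"nui":61,"wi":[[27,67,78,8],{"a":1,"mux":99,"szz":69,"w":55},{"cp":84,"eqo":79,"wj":47},{}]}
After op 13 (replace /wi/1/mux 79): {"d":7,"k":88,"nui":61,"wi":[[27,67,78,8],{"a":1,"mux":79,"szz":69,"w":55},{"cp":84,"eqo":79,"wj":47},{}]}
After op 14 (replace /wi/0/0 84): {"d":7,"k":88,"nui":61,"wi":[[84,67,78,8],{"a":1,"mux":79,"szz":69,"w":55},{"cp":84,"eqo":79,"wj":47},{}]}
After op 15 (remove /wi/3): {"d":7,"k":88,"nui":61,"wi":[[84,67,78,8],{"a":1,"mux":79,"szz":69,"w":55},{"cp":84,"eqo":79,"wj":47}]}
After op 16 (add /wi/0/3 82): {"d":7,"k":88,"nui":61,"wi":[[84,67,78,82,8],{"a":1,"mux":79,"szz":69,"w":55},{"cp":84,"eqo":79,"wj":47}]}
After op 17 (replace /k 74): {"d":7,"k":74,"nui":61,"wi":[[84,67,78,82,8],{"a":1,"mux":79,"szz":69,"w":55},{"cp":84,"eqo":79,"wj":47}]}
After op 18 (add /wi/1/szz 82): {"d":7,"k":74,"nui":61,"wi":[[84,67,78,82,8],{"a":1,"mux":79,"szz":82,"w":55},{"cp":84,"eqo":79,"wj":47}]}
After op 19 (add /wi/3 88): {"d":7,"k":74,"nui":61,"wi":[[84,67,78,82,8],{"a":1,"mux":79,"szz":82,"w":55},{"cp":84,"eqo":79,"wj":47},88]}
After op 20 (replace /wi/2/wj 98): {"d":7,"k":74,"nui":61,"wi":[[84,67,78,82,8],{"a":1,"mux":79,"szz":82,"w":55},{"cp":84,"eqo":79,"wj":98},88]}
After op 21 (add /wi/1/nq 72): {"d":7,"k":74,"nui":61,"wi":[[84,67,78,82,8],{"a":1,"mux":79,"nq":72,"szz":82,"w":55},{"cp":84,"eqo":79,"wj":98},88]}
After op 22 (replace /wi/1/w 62): {"d":7,"k":74,"nui":61,"wi":[[84,67,78,82,8],{"a":1,"mux":79,"nq":72,"szz":82,"w":62},{"cp":84,"eqo":79,"wj":98},88]}
After op 23 (replace /nui 23): {"d":7,"k":74,"nui":23,"wi":[[84,67,78,82,8],{"a":1,"mux":79,"nq":72,"szz":82,"w":62},{"cp":84,"eqo":79,"wj":98},88]}
Size at path /wi: 4

Answer: 4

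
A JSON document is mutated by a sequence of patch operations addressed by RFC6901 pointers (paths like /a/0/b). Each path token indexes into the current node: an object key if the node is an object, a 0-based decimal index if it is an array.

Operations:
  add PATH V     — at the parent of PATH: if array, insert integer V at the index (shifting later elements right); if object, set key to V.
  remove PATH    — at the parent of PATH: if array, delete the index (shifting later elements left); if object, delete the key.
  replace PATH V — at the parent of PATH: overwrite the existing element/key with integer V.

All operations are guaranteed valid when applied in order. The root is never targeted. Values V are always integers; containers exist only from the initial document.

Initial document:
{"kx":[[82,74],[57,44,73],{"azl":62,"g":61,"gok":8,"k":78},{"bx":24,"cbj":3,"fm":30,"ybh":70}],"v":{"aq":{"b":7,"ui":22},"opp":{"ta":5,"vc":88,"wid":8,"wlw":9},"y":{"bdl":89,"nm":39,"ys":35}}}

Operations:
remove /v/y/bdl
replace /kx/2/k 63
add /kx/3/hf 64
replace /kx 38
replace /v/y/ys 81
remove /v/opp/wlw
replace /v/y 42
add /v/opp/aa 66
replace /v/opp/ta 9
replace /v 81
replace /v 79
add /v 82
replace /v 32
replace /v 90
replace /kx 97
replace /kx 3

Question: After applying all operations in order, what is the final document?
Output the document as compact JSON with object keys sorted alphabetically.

Answer: {"kx":3,"v":90}

Derivation:
After op 1 (remove /v/y/bdl): {"kx":[[82,74],[57,44,73],{"azl":62,"g":61,"gok":8,"k":78},{"bx":24,"cbj":3,"fm":30,"ybh":70}],"v":{"aq":{"b":7,"ui":22},"opp":{"ta":5,"vc":88,"wid":8,"wlw":9},"y":{"nm":39,"ys":35}}}
After op 2 (replace /kx/2/k 63): {"kx":[[82,74],[57,44,73],{"azl":62,"g":61,"gok":8,"k":63},{"bx":24,"cbj":3,"fm":30,"ybh":70}],"v":{"aq":{"b":7,"ui":22},"opp":{"ta":5,"vc":88,"wid":8,"wlw":9},"y":{"nm":39,"ys":35}}}
After op 3 (add /kx/3/hf 64): {"kx":[[82,74],[57,44,73],{"azl":62,"g":61,"gok":8,"k":63},{"bx":24,"cbj":3,"fm":30,"hf":64,"ybh":70}],"v":{"aq":{"b":7,"ui":22},"opp":{"ta":5,"vc":88,"wid":8,"wlw":9},"y":{"nm":39,"ys":35}}}
After op 4 (replace /kx 38): {"kx":38,"v":{"aq":{"b":7,"ui":22},"opp":{"ta":5,"vc":88,"wid":8,"wlw":9},"y":{"nm":39,"ys":35}}}
After op 5 (replace /v/y/ys 81): {"kx":38,"v":{"aq":{"b":7,"ui":22},"opp":{"ta":5,"vc":88,"wid":8,"wlw":9},"y":{"nm":39,"ys":81}}}
After op 6 (remove /v/opp/wlw): {"kx":38,"v":{"aq":{"b":7,"ui":22},"opp":{"ta":5,"vc":88,"wid":8},"y":{"nm":39,"ys":81}}}
After op 7 (replace /v/y 42): {"kx":38,"v":{"aq":{"b":7,"ui":22},"opp":{"ta":5,"vc":88,"wid":8},"y":42}}
After op 8 (add /v/opp/aa 66): {"kx":38,"v":{"aq":{"b":7,"ui":22},"opp":{"aa":66,"ta":5,"vc":88,"wid":8},"y":42}}
After op 9 (replace /v/opp/ta 9): {"kx":38,"v":{"aq":{"b":7,"ui":22},"opp":{"aa":66,"ta":9,"vc":88,"wid":8},"y":42}}
After op 10 (replace /v 81): {"kx":38,"v":81}
After op 11 (replace /v 79): {"kx":38,"v":79}
After op 12 (add /v 82): {"kx":38,"v":82}
After op 13 (replace /v 32): {"kx":38,"v":32}
After op 14 (replace /v 90): {"kx":38,"v":90}
After op 15 (replace /kx 97): {"kx":97,"v":90}
After op 16 (replace /kx 3): {"kx":3,"v":90}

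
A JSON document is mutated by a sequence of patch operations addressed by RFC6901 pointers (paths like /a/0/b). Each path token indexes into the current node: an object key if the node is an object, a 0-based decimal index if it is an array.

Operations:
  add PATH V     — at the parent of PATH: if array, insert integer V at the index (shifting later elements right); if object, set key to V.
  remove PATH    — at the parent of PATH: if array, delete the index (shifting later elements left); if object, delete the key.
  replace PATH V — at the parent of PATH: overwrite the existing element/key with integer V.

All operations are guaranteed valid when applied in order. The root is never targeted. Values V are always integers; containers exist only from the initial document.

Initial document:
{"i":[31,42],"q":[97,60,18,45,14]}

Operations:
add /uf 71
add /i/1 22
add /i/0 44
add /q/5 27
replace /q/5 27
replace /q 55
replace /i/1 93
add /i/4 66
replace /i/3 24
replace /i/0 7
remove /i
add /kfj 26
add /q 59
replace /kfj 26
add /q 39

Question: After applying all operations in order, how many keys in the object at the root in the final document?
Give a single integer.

After op 1 (add /uf 71): {"i":[31,42],"q":[97,60,18,45,14],"uf":71}
After op 2 (add /i/1 22): {"i":[31,22,42],"q":[97,60,18,45,14],"uf":71}
After op 3 (add /i/0 44): {"i":[44,31,22,42],"q":[97,60,18,45,14],"uf":71}
After op 4 (add /q/5 27): {"i":[44,31,22,42],"q":[97,60,18,45,14,27],"uf":71}
After op 5 (replace /q/5 27): {"i":[44,31,22,42],"q":[97,60,18,45,14,27],"uf":71}
After op 6 (replace /q 55): {"i":[44,31,22,42],"q":55,"uf":71}
After op 7 (replace /i/1 93): {"i":[44,93,22,42],"q":55,"uf":71}
After op 8 (add /i/4 66): {"i":[44,93,22,42,66],"q":55,"uf":71}
After op 9 (replace /i/3 24): {"i":[44,93,22,24,66],"q":55,"uf":71}
After op 10 (replace /i/0 7): {"i":[7,93,22,24,66],"q":55,"uf":71}
After op 11 (remove /i): {"q":55,"uf":71}
After op 12 (add /kfj 26): {"kfj":26,"q":55,"uf":71}
After op 13 (add /q 59): {"kfj":26,"q":59,"uf":71}
After op 14 (replace /kfj 26): {"kfj":26,"q":59,"uf":71}
After op 15 (add /q 39): {"kfj":26,"q":39,"uf":71}
Size at the root: 3

Answer: 3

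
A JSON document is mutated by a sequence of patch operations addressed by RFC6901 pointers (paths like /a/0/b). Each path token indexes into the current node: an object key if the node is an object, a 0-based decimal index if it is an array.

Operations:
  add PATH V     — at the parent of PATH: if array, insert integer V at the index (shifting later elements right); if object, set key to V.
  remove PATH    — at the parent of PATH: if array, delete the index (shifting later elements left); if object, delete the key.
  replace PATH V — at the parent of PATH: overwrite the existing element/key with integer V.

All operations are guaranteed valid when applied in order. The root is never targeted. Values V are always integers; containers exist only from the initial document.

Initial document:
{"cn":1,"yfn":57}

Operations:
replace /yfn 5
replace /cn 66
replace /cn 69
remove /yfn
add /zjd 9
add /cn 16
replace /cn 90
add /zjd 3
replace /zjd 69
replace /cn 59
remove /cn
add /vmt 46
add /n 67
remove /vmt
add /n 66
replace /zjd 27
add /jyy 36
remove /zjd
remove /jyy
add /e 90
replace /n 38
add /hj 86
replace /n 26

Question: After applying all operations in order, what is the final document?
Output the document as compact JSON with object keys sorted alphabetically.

Answer: {"e":90,"hj":86,"n":26}

Derivation:
After op 1 (replace /yfn 5): {"cn":1,"yfn":5}
After op 2 (replace /cn 66): {"cn":66,"yfn":5}
After op 3 (replace /cn 69): {"cn":69,"yfn":5}
After op 4 (remove /yfn): {"cn":69}
After op 5 (add /zjd 9): {"cn":69,"zjd":9}
After op 6 (add /cn 16): {"cn":16,"zjd":9}
After op 7 (replace /cn 90): {"cn":90,"zjd":9}
After op 8 (add /zjd 3): {"cn":90,"zjd":3}
After op 9 (replace /zjd 69): {"cn":90,"zjd":69}
After op 10 (replace /cn 59): {"cn":59,"zjd":69}
After op 11 (remove /cn): {"zjd":69}
After op 12 (add /vmt 46): {"vmt":46,"zjd":69}
After op 13 (add /n 67): {"n":67,"vmt":46,"zjd":69}
After op 14 (remove /vmt): {"n":67,"zjd":69}
After op 15 (add /n 66): {"n":66,"zjd":69}
After op 16 (replace /zjd 27): {"n":66,"zjd":27}
After op 17 (add /jyy 36): {"jyy":36,"n":66,"zjd":27}
After op 18 (remove /zjd): {"jyy":36,"n":66}
After op 19 (remove /jyy): {"n":66}
After op 20 (add /e 90): {"e":90,"n":66}
After op 21 (replace /n 38): {"e":90,"n":38}
After op 22 (add /hj 86): {"e":90,"hj":86,"n":38}
After op 23 (replace /n 26): {"e":90,"hj":86,"n":26}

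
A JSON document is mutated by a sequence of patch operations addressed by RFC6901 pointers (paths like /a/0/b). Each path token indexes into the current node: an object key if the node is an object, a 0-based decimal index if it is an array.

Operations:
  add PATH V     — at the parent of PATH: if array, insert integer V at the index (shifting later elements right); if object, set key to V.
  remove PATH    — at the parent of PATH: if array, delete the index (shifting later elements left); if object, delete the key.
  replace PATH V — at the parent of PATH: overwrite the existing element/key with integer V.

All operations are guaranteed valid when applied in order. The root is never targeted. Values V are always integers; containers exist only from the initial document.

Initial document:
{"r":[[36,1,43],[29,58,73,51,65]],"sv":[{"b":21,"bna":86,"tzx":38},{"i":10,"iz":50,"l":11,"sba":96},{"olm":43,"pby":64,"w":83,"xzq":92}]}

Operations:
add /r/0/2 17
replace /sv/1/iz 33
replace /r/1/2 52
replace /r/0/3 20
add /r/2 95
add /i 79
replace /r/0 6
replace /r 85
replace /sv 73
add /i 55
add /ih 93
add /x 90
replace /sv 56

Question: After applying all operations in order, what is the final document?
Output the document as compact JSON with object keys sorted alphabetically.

After op 1 (add /r/0/2 17): {"r":[[36,1,17,43],[29,58,73,51,65]],"sv":[{"b":21,"bna":86,"tzx":38},{"i":10,"iz":50,"l":11,"sba":96},{"olm":43,"pby":64,"w":83,"xzq":92}]}
After op 2 (replace /sv/1/iz 33): {"r":[[36,1,17,43],[29,58,73,51,65]],"sv":[{"b":21,"bna":86,"tzx":38},{"i":10,"iz":33,"l":11,"sba":96},{"olm":43,"pby":64,"w":83,"xzq":92}]}
After op 3 (replace /r/1/2 52): {"r":[[36,1,17,43],[29,58,52,51,65]],"sv":[{"b":21,"bna":86,"tzx":38},{"i":10,"iz":33,"l":11,"sba":96},{"olm":43,"pby":64,"w":83,"xzq":92}]}
After op 4 (replace /r/0/3 20): {"r":[[36,1,17,20],[29,58,52,51,65]],"sv":[{"b":21,"bna":86,"tzx":38},{"i":10,"iz":33,"l":11,"sba":96},{"olm":43,"pby":64,"w":83,"xzq":92}]}
After op 5 (add /r/2 95): {"r":[[36,1,17,20],[29,58,52,51,65],95],"sv":[{"b":21,"bna":86,"tzx":38},{"i":10,"iz":33,"l":11,"sba":96},{"olm":43,"pby":64,"w":83,"xzq":92}]}
After op 6 (add /i 79): {"i":79,"r":[[36,1,17,20],[29,58,52,51,65],95],"sv":[{"b":21,"bna":86,"tzx":38},{"i":10,"iz":33,"l":11,"sba":96},{"olm":43,"pby":64,"w":83,"xzq":92}]}
After op 7 (replace /r/0 6): {"i":79,"r":[6,[29,58,52,51,65],95],"sv":[{"b":21,"bna":86,"tzx":38},{"i":10,"iz":33,"l":11,"sba":96},{"olm":43,"pby":64,"w":83,"xzq":92}]}
After op 8 (replace /r 85): {"i":79,"r":85,"sv":[{"b":21,"bna":86,"tzx":38},{"i":10,"iz":33,"l":11,"sba":96},{"olm":43,"pby":64,"w":83,"xzq":92}]}
After op 9 (replace /sv 73): {"i":79,"r":85,"sv":73}
After op 10 (add /i 55): {"i":55,"r":85,"sv":73}
After op 11 (add /ih 93): {"i":55,"ih":93,"r":85,"sv":73}
After op 12 (add /x 90): {"i":55,"ih":93,"r":85,"sv":73,"x":90}
After op 13 (replace /sv 56): {"i":55,"ih":93,"r":85,"sv":56,"x":90}

Answer: {"i":55,"ih":93,"r":85,"sv":56,"x":90}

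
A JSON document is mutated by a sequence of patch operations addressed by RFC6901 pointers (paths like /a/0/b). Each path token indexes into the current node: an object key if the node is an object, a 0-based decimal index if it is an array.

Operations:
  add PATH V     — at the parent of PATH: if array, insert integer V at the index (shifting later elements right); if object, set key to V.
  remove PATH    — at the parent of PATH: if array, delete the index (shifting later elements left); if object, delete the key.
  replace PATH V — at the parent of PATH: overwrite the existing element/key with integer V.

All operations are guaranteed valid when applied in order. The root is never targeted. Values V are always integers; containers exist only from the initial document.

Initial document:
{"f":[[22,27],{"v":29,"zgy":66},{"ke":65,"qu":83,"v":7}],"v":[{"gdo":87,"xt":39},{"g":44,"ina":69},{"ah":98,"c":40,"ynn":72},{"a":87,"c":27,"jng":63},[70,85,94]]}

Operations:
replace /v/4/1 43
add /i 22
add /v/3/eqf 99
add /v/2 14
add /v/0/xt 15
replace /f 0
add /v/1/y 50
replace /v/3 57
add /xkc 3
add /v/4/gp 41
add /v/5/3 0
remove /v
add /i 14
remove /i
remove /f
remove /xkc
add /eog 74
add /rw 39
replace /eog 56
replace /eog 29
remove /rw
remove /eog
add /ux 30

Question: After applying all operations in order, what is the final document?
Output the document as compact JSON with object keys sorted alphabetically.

Answer: {"ux":30}

Derivation:
After op 1 (replace /v/4/1 43): {"f":[[22,27],{"v":29,"zgy":66},{"ke":65,"qu":83,"v":7}],"v":[{"gdo":87,"xt":39},{"g":44,"ina":69},{"ah":98,"c":40,"ynn":72},{"a":87,"c":27,"jng":63},[70,43,94]]}
After op 2 (add /i 22): {"f":[[22,27],{"v":29,"zgy":66},{"ke":65,"qu":83,"v":7}],"i":22,"v":[{"gdo":87,"xt":39},{"g":44,"ina":69},{"ah":98,"c":40,"ynn":72},{"a":87,"c":27,"jng":63},[70,43,94]]}
After op 3 (add /v/3/eqf 99): {"f":[[22,27],{"v":29,"zgy":66},{"ke":65,"qu":83,"v":7}],"i":22,"v":[{"gdo":87,"xt":39},{"g":44,"ina":69},{"ah":98,"c":40,"ynn":72},{"a":87,"c":27,"eqf":99,"jng":63},[70,43,94]]}
After op 4 (add /v/2 14): {"f":[[22,27],{"v":29,"zgy":66},{"ke":65,"qu":83,"v":7}],"i":22,"v":[{"gdo":87,"xt":39},{"g":44,"ina":69},14,{"ah":98,"c":40,"ynn":72},{"a":87,"c":27,"eqf":99,"jng":63},[70,43,94]]}
After op 5 (add /v/0/xt 15): {"f":[[22,27],{"v":29,"zgy":66},{"ke":65,"qu":83,"v":7}],"i":22,"v":[{"gdo":87,"xt":15},{"g":44,"ina":69},14,{"ah":98,"c":40,"ynn":72},{"a":87,"c":27,"eqf":99,"jng":63},[70,43,94]]}
After op 6 (replace /f 0): {"f":0,"i":22,"v":[{"gdo":87,"xt":15},{"g":44,"ina":69},14,{"ah":98,"c":40,"ynn":72},{"a":87,"c":27,"eqf":99,"jng":63},[70,43,94]]}
After op 7 (add /v/1/y 50): {"f":0,"i":22,"v":[{"gdo":87,"xt":15},{"g":44,"ina":69,"y":50},14,{"ah":98,"c":40,"ynn":72},{"a":87,"c":27,"eqf":99,"jng":63},[70,43,94]]}
After op 8 (replace /v/3 57): {"f":0,"i":22,"v":[{"gdo":87,"xt":15},{"g":44,"ina":69,"y":50},14,57,{"a":87,"c":27,"eqf":99,"jng":63},[70,43,94]]}
After op 9 (add /xkc 3): {"f":0,"i":22,"v":[{"gdo":87,"xt":15},{"g":44,"ina":69,"y":50},14,57,{"a":87,"c":27,"eqf":99,"jng":63},[70,43,94]],"xkc":3}
After op 10 (add /v/4/gp 41): {"f":0,"i":22,"v":[{"gdo":87,"xt":15},{"g":44,"ina":69,"y":50},14,57,{"a":87,"c":27,"eqf":99,"gp":41,"jng":63},[70,43,94]],"xkc":3}
After op 11 (add /v/5/3 0): {"f":0,"i":22,"v":[{"gdo":87,"xt":15},{"g":44,"ina":69,"y":50},14,57,{"a":87,"c":27,"eqf":99,"gp":41,"jng":63},[70,43,94,0]],"xkc":3}
After op 12 (remove /v): {"f":0,"i":22,"xkc":3}
After op 13 (add /i 14): {"f":0,"i":14,"xkc":3}
After op 14 (remove /i): {"f":0,"xkc":3}
After op 15 (remove /f): {"xkc":3}
After op 16 (remove /xkc): {}
After op 17 (add /eog 74): {"eog":74}
After op 18 (add /rw 39): {"eog":74,"rw":39}
After op 19 (replace /eog 56): {"eog":56,"rw":39}
After op 20 (replace /eog 29): {"eog":29,"rw":39}
After op 21 (remove /rw): {"eog":29}
After op 22 (remove /eog): {}
After op 23 (add /ux 30): {"ux":30}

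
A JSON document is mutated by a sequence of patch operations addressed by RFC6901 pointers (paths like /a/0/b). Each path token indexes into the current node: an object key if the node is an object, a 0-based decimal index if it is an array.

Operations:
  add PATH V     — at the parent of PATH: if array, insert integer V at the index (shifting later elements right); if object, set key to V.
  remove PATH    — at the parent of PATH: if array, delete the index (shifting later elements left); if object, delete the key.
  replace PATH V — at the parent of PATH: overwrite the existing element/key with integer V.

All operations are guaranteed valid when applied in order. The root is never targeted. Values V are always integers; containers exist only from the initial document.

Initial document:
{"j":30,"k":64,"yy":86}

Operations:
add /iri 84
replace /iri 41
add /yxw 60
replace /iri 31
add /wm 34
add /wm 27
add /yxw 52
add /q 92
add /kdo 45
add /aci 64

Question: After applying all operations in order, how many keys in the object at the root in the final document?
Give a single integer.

After op 1 (add /iri 84): {"iri":84,"j":30,"k":64,"yy":86}
After op 2 (replace /iri 41): {"iri":41,"j":30,"k":64,"yy":86}
After op 3 (add /yxw 60): {"iri":41,"j":30,"k":64,"yxw":60,"yy":86}
After op 4 (replace /iri 31): {"iri":31,"j":30,"k":64,"yxw":60,"yy":86}
After op 5 (add /wm 34): {"iri":31,"j":30,"k":64,"wm":34,"yxw":60,"yy":86}
After op 6 (add /wm 27): {"iri":31,"j":30,"k":64,"wm":27,"yxw":60,"yy":86}
After op 7 (add /yxw 52): {"iri":31,"j":30,"k":64,"wm":27,"yxw":52,"yy":86}
After op 8 (add /q 92): {"iri":31,"j":30,"k":64,"q":92,"wm":27,"yxw":52,"yy":86}
After op 9 (add /kdo 45): {"iri":31,"j":30,"k":64,"kdo":45,"q":92,"wm":27,"yxw":52,"yy":86}
After op 10 (add /aci 64): {"aci":64,"iri":31,"j":30,"k":64,"kdo":45,"q":92,"wm":27,"yxw":52,"yy":86}
Size at the root: 9

Answer: 9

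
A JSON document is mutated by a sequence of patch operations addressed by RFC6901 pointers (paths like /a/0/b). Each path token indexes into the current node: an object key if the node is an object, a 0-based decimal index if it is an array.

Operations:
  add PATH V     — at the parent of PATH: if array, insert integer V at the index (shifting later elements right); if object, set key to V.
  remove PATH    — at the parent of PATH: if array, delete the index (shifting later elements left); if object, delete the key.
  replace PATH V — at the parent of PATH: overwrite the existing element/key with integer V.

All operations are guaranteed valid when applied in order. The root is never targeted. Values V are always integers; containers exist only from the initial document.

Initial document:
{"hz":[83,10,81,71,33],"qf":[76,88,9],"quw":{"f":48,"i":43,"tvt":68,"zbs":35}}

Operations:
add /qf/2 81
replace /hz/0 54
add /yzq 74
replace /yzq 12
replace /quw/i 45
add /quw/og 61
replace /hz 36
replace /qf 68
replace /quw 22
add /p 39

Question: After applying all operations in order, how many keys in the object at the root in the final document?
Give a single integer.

After op 1 (add /qf/2 81): {"hz":[83,10,81,71,33],"qf":[76,88,81,9],"quw":{"f":48,"i":43,"tvt":68,"zbs":35}}
After op 2 (replace /hz/0 54): {"hz":[54,10,81,71,33],"qf":[76,88,81,9],"quw":{"f":48,"i":43,"tvt":68,"zbs":35}}
After op 3 (add /yzq 74): {"hz":[54,10,81,71,33],"qf":[76,88,81,9],"quw":{"f":48,"i":43,"tvt":68,"zbs":35},"yzq":74}
After op 4 (replace /yzq 12): {"hz":[54,10,81,71,33],"qf":[76,88,81,9],"quw":{"f":48,"i":43,"tvt":68,"zbs":35},"yzq":12}
After op 5 (replace /quw/i 45): {"hz":[54,10,81,71,33],"qf":[76,88,81,9],"quw":{"f":48,"i":45,"tvt":68,"zbs":35},"yzq":12}
After op 6 (add /quw/og 61): {"hz":[54,10,81,71,33],"qf":[76,88,81,9],"quw":{"f":48,"i":45,"og":61,"tvt":68,"zbs":35},"yzq":12}
After op 7 (replace /hz 36): {"hz":36,"qf":[76,88,81,9],"quw":{"f":48,"i":45,"og":61,"tvt":68,"zbs":35},"yzq":12}
After op 8 (replace /qf 68): {"hz":36,"qf":68,"quw":{"f":48,"i":45,"og":61,"tvt":68,"zbs":35},"yzq":12}
After op 9 (replace /quw 22): {"hz":36,"qf":68,"quw":22,"yzq":12}
After op 10 (add /p 39): {"hz":36,"p":39,"qf":68,"quw":22,"yzq":12}
Size at the root: 5

Answer: 5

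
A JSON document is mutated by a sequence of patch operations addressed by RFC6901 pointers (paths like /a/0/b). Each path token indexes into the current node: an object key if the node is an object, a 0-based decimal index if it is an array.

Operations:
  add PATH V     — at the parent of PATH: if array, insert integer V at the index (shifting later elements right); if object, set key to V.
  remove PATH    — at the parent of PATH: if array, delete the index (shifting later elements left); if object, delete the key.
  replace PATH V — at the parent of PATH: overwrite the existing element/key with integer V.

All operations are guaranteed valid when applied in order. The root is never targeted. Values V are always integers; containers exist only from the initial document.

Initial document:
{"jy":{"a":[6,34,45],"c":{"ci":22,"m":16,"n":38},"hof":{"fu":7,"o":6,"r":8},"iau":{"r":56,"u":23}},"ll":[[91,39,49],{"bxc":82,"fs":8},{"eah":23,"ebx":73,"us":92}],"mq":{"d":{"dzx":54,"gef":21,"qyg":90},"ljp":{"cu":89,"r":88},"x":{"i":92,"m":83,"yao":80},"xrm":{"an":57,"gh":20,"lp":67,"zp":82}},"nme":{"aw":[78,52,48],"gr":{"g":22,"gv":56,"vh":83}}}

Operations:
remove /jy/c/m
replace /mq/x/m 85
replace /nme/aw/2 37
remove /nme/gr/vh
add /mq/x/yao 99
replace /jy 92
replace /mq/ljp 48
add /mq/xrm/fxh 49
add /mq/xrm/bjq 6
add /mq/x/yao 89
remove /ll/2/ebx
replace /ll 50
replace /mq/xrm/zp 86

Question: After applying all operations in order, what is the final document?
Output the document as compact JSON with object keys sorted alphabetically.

Answer: {"jy":92,"ll":50,"mq":{"d":{"dzx":54,"gef":21,"qyg":90},"ljp":48,"x":{"i":92,"m":85,"yao":89},"xrm":{"an":57,"bjq":6,"fxh":49,"gh":20,"lp":67,"zp":86}},"nme":{"aw":[78,52,37],"gr":{"g":22,"gv":56}}}

Derivation:
After op 1 (remove /jy/c/m): {"jy":{"a":[6,34,45],"c":{"ci":22,"n":38},"hof":{"fu":7,"o":6,"r":8},"iau":{"r":56,"u":23}},"ll":[[91,39,49],{"bxc":82,"fs":8},{"eah":23,"ebx":73,"us":92}],"mq":{"d":{"dzx":54,"gef":21,"qyg":90},"ljp":{"cu":89,"r":88},"x":{"i":92,"m":83,"yao":80},"xrm":{"an":57,"gh":20,"lp":67,"zp":82}},"nme":{"aw":[78,52,48],"gr":{"g":22,"gv":56,"vh":83}}}
After op 2 (replace /mq/x/m 85): {"jy":{"a":[6,34,45],"c":{"ci":22,"n":38},"hof":{"fu":7,"o":6,"r":8},"iau":{"r":56,"u":23}},"ll":[[91,39,49],{"bxc":82,"fs":8},{"eah":23,"ebx":73,"us":92}],"mq":{"d":{"dzx":54,"gef":21,"qyg":90},"ljp":{"cu":89,"r":88},"x":{"i":92,"m":85,"yao":80},"xrm":{"an":57,"gh":20,"lp":67,"zp":82}},"nme":{"aw":[78,52,48],"gr":{"g":22,"gv":56,"vh":83}}}
After op 3 (replace /nme/aw/2 37): {"jy":{"a":[6,34,45],"c":{"ci":22,"n":38},"hof":{"fu":7,"o":6,"r":8},"iau":{"r":56,"u":23}},"ll":[[91,39,49],{"bxc":82,"fs":8},{"eah":23,"ebx":73,"us":92}],"mq":{"d":{"dzx":54,"gef":21,"qyg":90},"ljp":{"cu":89,"r":88},"x":{"i":92,"m":85,"yao":80},"xrm":{"an":57,"gh":20,"lp":67,"zp":82}},"nme":{"aw":[78,52,37],"gr":{"g":22,"gv":56,"vh":83}}}
After op 4 (remove /nme/gr/vh): {"jy":{"a":[6,34,45],"c":{"ci":22,"n":38},"hof":{"fu":7,"o":6,"r":8},"iau":{"r":56,"u":23}},"ll":[[91,39,49],{"bxc":82,"fs":8},{"eah":23,"ebx":73,"us":92}],"mq":{"d":{"dzx":54,"gef":21,"qyg":90},"ljp":{"cu":89,"r":88},"x":{"i":92,"m":85,"yao":80},"xrm":{"an":57,"gh":20,"lp":67,"zp":82}},"nme":{"aw":[78,52,37],"gr":{"g":22,"gv":56}}}
After op 5 (add /mq/x/yao 99): {"jy":{"a":[6,34,45],"c":{"ci":22,"n":38},"hof":{"fu":7,"o":6,"r":8},"iau":{"r":56,"u":23}},"ll":[[91,39,49],{"bxc":82,"fs":8},{"eah":23,"ebx":73,"us":92}],"mq":{"d":{"dzx":54,"gef":21,"qyg":90},"ljp":{"cu":89,"r":88},"x":{"i":92,"m":85,"yao":99},"xrm":{"an":57,"gh":20,"lp":67,"zp":82}},"nme":{"aw":[78,52,37],"gr":{"g":22,"gv":56}}}
After op 6 (replace /jy 92): {"jy":92,"ll":[[91,39,49],{"bxc":82,"fs":8},{"eah":23,"ebx":73,"us":92}],"mq":{"d":{"dzx":54,"gef":21,"qyg":90},"ljp":{"cu":89,"r":88},"x":{"i":92,"m":85,"yao":99},"xrm":{"an":57,"gh":20,"lp":67,"zp":82}},"nme":{"aw":[78,52,37],"gr":{"g":22,"gv":56}}}
After op 7 (replace /mq/ljp 48): {"jy":92,"ll":[[91,39,49],{"bxc":82,"fs":8},{"eah":23,"ebx":73,"us":92}],"mq":{"d":{"dzx":54,"gef":21,"qyg":90},"ljp":48,"x":{"i":92,"m":85,"yao":99},"xrm":{"an":57,"gh":20,"lp":67,"zp":82}},"nme":{"aw":[78,52,37],"gr":{"g":22,"gv":56}}}
After op 8 (add /mq/xrm/fxh 49): {"jy":92,"ll":[[91,39,49],{"bxc":82,"fs":8},{"eah":23,"ebx":73,"us":92}],"mq":{"d":{"dzx":54,"gef":21,"qyg":90},"ljp":48,"x":{"i":92,"m":85,"yao":99},"xrm":{"an":57,"fxh":49,"gh":20,"lp":67,"zp":82}},"nme":{"aw":[78,52,37],"gr":{"g":22,"gv":56}}}
After op 9 (add /mq/xrm/bjq 6): {"jy":92,"ll":[[91,39,49],{"bxc":82,"fs":8},{"eah":23,"ebx":73,"us":92}],"mq":{"d":{"dzx":54,"gef":21,"qyg":90},"ljp":48,"x":{"i":92,"m":85,"yao":99},"xrm":{"an":57,"bjq":6,"fxh":49,"gh":20,"lp":67,"zp":82}},"nme":{"aw":[78,52,37],"gr":{"g":22,"gv":56}}}
After op 10 (add /mq/x/yao 89): {"jy":92,"ll":[[91,39,49],{"bxc":82,"fs":8},{"eah":23,"ebx":73,"us":92}],"mq":{"d":{"dzx":54,"gef":21,"qyg":90},"ljp":48,"x":{"i":92,"m":85,"yao":89},"xrm":{"an":57,"bjq":6,"fxh":49,"gh":20,"lp":67,"zp":82}},"nme":{"aw":[78,52,37],"gr":{"g":22,"gv":56}}}
After op 11 (remove /ll/2/ebx): {"jy":92,"ll":[[91,39,49],{"bxc":82,"fs":8},{"eah":23,"us":92}],"mq":{"d":{"dzx":54,"gef":21,"qyg":90},"ljp":48,"x":{"i":92,"m":85,"yao":89},"xrm":{"an":57,"bjq":6,"fxh":49,"gh":20,"lp":67,"zp":82}},"nme":{"aw":[78,52,37],"gr":{"g":22,"gv":56}}}
After op 12 (replace /ll 50): {"jy":92,"ll":50,"mq":{"d":{"dzx":54,"gef":21,"qyg":90},"ljp":48,"x":{"i":92,"m":85,"yao":89},"xrm":{"an":57,"bjq":6,"fxh":49,"gh":20,"lp":67,"zp":82}},"nme":{"aw":[78,52,37],"gr":{"g":22,"gv":56}}}
After op 13 (replace /mq/xrm/zp 86): {"jy":92,"ll":50,"mq":{"d":{"dzx":54,"gef":21,"qyg":90},"ljp":48,"x":{"i":92,"m":85,"yao":89},"xrm":{"an":57,"bjq":6,"fxh":49,"gh":20,"lp":67,"zp":86}},"nme":{"aw":[78,52,37],"gr":{"g":22,"gv":56}}}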